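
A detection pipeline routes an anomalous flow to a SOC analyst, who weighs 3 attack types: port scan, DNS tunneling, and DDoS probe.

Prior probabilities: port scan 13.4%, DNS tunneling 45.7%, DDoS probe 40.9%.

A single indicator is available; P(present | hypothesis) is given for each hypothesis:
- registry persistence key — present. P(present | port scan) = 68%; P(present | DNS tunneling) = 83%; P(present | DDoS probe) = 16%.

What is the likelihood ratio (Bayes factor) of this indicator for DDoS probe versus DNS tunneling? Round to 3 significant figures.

Likelihood of this indicator under each hypothesis:
  DDoS probe: 0.16
  DNS tunneling: 0.83
Bayes factor = 0.16 / 0.83 ≈ 0.193

0.193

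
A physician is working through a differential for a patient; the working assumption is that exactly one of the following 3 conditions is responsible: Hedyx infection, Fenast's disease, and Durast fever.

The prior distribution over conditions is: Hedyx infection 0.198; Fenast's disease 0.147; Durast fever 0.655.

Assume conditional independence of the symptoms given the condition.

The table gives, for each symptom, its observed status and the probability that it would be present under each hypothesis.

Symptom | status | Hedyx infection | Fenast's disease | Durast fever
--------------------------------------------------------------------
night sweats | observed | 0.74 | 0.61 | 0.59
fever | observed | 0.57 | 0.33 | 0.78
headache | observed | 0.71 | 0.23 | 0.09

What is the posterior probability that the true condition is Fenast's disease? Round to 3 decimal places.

0.073

Multiply each prior by the joint likelihood of the symptom pattern:
  Hedyx infection: 0.198 × 0.74 × 0.57 × 0.71 = 0.059297
  Fenast's disease: 0.147 × 0.61 × 0.33 × 0.23 = 0.006806
  Durast fever: 0.655 × 0.59 × 0.78 × 0.09 = 0.027129
Marginal likelihood of the evidence = 0.093231.
P(Fenast's disease | evidence) = 0.006806 / 0.093231 ≈ 0.073.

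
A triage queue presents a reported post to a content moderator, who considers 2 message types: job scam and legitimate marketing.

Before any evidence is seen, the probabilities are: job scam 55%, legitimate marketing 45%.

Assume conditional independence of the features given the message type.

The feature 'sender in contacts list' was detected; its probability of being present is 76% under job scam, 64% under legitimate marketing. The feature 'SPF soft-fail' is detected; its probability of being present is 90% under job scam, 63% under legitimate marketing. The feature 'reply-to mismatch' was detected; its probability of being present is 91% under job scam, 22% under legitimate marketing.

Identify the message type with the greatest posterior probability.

job scam

By Bayes' rule with conditional independence, the unnormalized weight for each hypothesis is prior × ∏ likelihoods:
  job scam: 0.55 × 0.76 × 0.90 × 0.91 = 0.34234
  legitimate marketing: 0.45 × 0.64 × 0.63 × 0.22 = 0.039917
The unnormalized weights sum to 0.38226.
P(job scam | evidence) ≈ 0.34234 / 0.38226 ≈ 0.896
P(legitimate marketing | evidence) ≈ 0.039917 / 0.38226 ≈ 0.104
The largest is 0.896, so job scam is most probable.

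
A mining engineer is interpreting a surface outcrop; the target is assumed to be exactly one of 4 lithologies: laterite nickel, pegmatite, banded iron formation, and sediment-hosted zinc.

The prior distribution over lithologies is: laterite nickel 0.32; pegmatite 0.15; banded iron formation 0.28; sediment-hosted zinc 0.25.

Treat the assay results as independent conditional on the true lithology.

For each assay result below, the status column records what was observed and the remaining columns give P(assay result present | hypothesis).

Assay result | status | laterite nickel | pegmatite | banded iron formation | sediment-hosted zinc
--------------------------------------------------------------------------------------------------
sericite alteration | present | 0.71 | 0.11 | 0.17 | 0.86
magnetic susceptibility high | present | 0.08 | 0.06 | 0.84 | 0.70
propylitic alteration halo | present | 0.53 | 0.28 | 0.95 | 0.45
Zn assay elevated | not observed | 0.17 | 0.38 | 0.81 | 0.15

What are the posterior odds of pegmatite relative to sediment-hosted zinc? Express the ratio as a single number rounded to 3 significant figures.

0.00299

Unnormalized posterior weight (prior times the assay result likelihoods) for each of the two hypotheses (using 1 − P(present | H) for each absent assay result):
  pegmatite: 0.15 × 0.11 × 0.06 × 0.28 × (1 − 0.38) = 0.00017186
  sediment-hosted zinc: 0.25 × 0.86 × 0.70 × 0.45 × (1 − 0.15) = 0.057566
Posterior odds = 0.00017186 / 0.057566 ≈ 0.00299.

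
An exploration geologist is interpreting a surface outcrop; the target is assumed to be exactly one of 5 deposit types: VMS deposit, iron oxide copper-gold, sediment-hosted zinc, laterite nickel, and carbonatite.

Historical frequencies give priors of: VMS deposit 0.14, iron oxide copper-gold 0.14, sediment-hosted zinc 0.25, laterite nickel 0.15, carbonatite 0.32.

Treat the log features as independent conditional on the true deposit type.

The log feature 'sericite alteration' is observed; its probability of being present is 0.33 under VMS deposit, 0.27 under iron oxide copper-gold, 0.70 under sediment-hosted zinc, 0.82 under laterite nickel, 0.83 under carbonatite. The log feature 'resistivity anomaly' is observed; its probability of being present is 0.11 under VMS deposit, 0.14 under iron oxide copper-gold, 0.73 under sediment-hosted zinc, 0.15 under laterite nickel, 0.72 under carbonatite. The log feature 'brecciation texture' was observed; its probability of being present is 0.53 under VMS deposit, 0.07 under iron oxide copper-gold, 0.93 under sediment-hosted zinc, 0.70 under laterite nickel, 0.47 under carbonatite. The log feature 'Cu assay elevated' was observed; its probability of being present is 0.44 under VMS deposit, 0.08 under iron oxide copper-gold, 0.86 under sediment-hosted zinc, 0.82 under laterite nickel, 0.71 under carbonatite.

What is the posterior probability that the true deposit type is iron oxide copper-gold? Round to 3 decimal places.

By Bayes' rule with conditional independence, the unnormalized weight for each hypothesis is prior × ∏ likelihoods:
  VMS deposit: 0.14 × 0.33 × 0.11 × 0.53 × 0.44 = 0.0011851
  iron oxide copper-gold: 0.14 × 0.27 × 0.14 × 0.07 × 0.08 = 2.9635e-05
  sediment-hosted zinc: 0.25 × 0.70 × 0.73 × 0.93 × 0.86 = 0.10217
  laterite nickel: 0.15 × 0.82 × 0.15 × 0.70 × 0.82 = 0.01059
  carbonatite: 0.32 × 0.83 × 0.72 × 0.47 × 0.71 = 0.063814
The unnormalized weights sum to 0.17779.
P(iron oxide copper-gold | evidence) = 2.9635e-05 / 0.17779 ≈ 0.000.

0.000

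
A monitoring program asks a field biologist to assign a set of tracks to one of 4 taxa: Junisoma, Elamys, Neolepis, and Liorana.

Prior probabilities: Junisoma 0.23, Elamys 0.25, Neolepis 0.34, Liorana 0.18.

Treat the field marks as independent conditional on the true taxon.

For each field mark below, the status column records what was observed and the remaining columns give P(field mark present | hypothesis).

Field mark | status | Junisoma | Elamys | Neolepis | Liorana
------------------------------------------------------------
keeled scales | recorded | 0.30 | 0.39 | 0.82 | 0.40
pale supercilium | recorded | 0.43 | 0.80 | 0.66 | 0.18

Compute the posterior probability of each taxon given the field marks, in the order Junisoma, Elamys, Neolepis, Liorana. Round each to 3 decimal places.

For each hypothesis, the unnormalized posterior weight is prior × product of the field mark likelihoods:
  Junisoma: 0.23 × 0.30 × 0.43 = 0.02967
  Elamys: 0.25 × 0.39 × 0.80 = 0.078
  Neolepis: 0.34 × 0.82 × 0.66 = 0.18401
  Liorana: 0.18 × 0.40 × 0.18 = 0.01296
The unnormalized weights sum to 0.30464.
P(Junisoma | evidence) = 0.02967 / 0.30464 ≈ 0.097
P(Elamys | evidence) = 0.078 / 0.30464 ≈ 0.256
P(Neolepis | evidence) = 0.18401 / 0.30464 ≈ 0.604
P(Liorana | evidence) = 0.01296 / 0.30464 ≈ 0.043

0.097, 0.256, 0.604, 0.043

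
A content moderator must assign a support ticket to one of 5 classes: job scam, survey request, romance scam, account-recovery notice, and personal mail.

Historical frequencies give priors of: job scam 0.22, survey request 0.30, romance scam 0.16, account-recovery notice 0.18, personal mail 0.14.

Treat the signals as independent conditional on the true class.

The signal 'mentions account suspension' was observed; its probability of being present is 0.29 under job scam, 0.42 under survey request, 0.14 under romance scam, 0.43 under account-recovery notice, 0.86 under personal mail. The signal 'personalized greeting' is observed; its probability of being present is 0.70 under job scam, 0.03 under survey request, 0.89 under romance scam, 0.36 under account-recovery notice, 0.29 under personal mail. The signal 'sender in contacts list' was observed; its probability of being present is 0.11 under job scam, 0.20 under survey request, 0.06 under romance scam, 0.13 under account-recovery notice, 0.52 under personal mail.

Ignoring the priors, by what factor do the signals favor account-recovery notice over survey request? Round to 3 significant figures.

Take the product of per-signal likelihoods under each hypothesis, then divide.
  account-recovery notice: 0.43 × 0.36 × 0.13 = 0.020124
  survey request: 0.42 × 0.03 × 0.20 = 0.00252
Bayes factor = 0.020124 / 0.00252 ≈ 7.99

7.99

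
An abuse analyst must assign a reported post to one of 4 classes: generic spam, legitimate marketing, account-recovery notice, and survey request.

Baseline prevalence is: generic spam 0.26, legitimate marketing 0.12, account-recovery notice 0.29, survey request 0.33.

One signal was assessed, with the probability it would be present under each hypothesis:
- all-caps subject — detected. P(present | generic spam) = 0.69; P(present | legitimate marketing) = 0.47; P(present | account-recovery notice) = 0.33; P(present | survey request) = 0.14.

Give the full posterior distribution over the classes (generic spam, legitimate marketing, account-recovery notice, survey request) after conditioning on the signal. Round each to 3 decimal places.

Multiply each prior by the likelihood of the signal:
  generic spam: 0.26 × 0.69 = 0.1794
  legitimate marketing: 0.12 × 0.47 = 0.0564
  account-recovery notice: 0.29 × 0.33 = 0.0957
  survey request: 0.33 × 0.14 = 0.0462
Normalizing constant Z = 0.1794 + 0.0564 + 0.0957 + 0.0462 = 0.3777.
P(generic spam | evidence) = 0.1794 / 0.3777 ≈ 0.475
P(legitimate marketing | evidence) = 0.0564 / 0.3777 ≈ 0.149
P(account-recovery notice | evidence) = 0.0957 / 0.3777 ≈ 0.253
P(survey request | evidence) = 0.0462 / 0.3777 ≈ 0.122

0.475, 0.149, 0.253, 0.122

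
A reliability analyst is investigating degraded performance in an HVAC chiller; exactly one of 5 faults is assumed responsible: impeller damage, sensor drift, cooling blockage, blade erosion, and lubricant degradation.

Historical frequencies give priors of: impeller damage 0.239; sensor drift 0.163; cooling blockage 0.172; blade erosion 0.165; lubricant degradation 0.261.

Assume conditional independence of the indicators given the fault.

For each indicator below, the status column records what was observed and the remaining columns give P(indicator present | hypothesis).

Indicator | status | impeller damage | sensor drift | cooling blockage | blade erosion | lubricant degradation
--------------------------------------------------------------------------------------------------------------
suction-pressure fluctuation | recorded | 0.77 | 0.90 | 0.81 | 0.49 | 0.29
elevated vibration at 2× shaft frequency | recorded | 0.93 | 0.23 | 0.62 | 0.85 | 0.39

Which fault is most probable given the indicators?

impeller damage

For each hypothesis, the unnormalized posterior weight is prior × product of the indicator likelihoods:
  impeller damage: 0.239 × 0.77 × 0.93 = 0.17115
  sensor drift: 0.163 × 0.90 × 0.23 = 0.033741
  cooling blockage: 0.172 × 0.81 × 0.62 = 0.086378
  blade erosion: 0.165 × 0.49 × 0.85 = 0.068723
  lubricant degradation: 0.261 × 0.29 × 0.39 = 0.029519
Normalizing constant Z = 0.17115 + 0.033741 + 0.086378 + 0.068723 + 0.029519 = 0.38951.
P(impeller damage | evidence) ≈ 0.17115 / 0.38951 ≈ 0.439
P(sensor drift | evidence) ≈ 0.033741 / 0.38951 ≈ 0.087
P(cooling blockage | evidence) ≈ 0.086378 / 0.38951 ≈ 0.222
P(blade erosion | evidence) ≈ 0.068723 / 0.38951 ≈ 0.176
P(lubricant degradation | evidence) ≈ 0.029519 / 0.38951 ≈ 0.076
The largest is 0.439, so impeller damage is most probable.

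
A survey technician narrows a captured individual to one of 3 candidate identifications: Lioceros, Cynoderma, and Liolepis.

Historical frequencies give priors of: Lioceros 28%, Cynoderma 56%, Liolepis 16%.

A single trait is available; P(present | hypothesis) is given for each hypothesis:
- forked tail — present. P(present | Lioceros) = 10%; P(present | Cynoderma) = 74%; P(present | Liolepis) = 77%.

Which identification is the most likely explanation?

By Bayes' rule, the unnormalized weight for each hypothesis is prior × likelihood:
  Lioceros: 0.28 × 0.10 = 0.028
  Cynoderma: 0.56 × 0.74 = 0.4144
  Liolepis: 0.16 × 0.77 = 0.1232
The unnormalized weights sum to 0.5656.
P(Lioceros | evidence) ≈ 0.028 / 0.5656 ≈ 0.050
P(Cynoderma | evidence) ≈ 0.4144 / 0.5656 ≈ 0.733
P(Liolepis | evidence) ≈ 0.1232 / 0.5656 ≈ 0.218
The largest is 0.733, so Cynoderma is most probable.

Cynoderma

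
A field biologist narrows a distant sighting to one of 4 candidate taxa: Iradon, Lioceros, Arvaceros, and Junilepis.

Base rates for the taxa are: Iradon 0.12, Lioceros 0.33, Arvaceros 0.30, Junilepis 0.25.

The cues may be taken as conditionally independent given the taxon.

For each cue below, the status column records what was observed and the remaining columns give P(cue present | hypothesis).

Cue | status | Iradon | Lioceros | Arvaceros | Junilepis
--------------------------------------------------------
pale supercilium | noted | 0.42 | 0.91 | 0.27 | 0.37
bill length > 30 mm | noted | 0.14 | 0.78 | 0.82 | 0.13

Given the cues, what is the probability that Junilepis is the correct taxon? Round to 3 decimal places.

Multiply each prior by the joint likelihood of the cue pattern:
  Iradon: 0.12 × 0.42 × 0.14 = 0.007056
  Lioceros: 0.33 × 0.91 × 0.78 = 0.23423
  Arvaceros: 0.30 × 0.27 × 0.82 = 0.06642
  Junilepis: 0.25 × 0.37 × 0.13 = 0.012025
Normalizing constant Z = 0.007056 + 0.23423 + 0.06642 + 0.012025 = 0.31973.
P(Junilepis | evidence) = 0.012025 / 0.31973 ≈ 0.038.

0.038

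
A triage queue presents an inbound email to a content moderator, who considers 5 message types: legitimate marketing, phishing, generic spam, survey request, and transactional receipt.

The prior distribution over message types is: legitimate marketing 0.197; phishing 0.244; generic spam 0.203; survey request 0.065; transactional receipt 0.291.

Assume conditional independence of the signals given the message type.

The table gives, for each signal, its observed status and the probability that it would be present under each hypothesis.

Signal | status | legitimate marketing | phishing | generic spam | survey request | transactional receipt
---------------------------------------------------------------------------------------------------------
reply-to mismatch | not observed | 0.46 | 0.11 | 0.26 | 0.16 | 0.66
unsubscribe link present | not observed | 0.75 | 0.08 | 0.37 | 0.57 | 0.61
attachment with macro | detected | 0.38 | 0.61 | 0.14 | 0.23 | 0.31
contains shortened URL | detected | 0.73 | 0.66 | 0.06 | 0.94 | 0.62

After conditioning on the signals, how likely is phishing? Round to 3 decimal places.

0.796

For each hypothesis, the unnormalized posterior weight is prior × product of the signal likelihoods (using 1 − P(present | H) for each absent signal):
  legitimate marketing: 0.197 × (1 − 0.46) × (1 − 0.75) × 0.38 × 0.73 = 0.0073775
  phishing: 0.244 × (1 − 0.11) × (1 − 0.08) × 0.61 × 0.66 = 0.080434
  generic spam: 0.203 × (1 − 0.26) × (1 − 0.37) × 0.14 × 0.06 = 0.00079496
  survey request: 0.065 × (1 − 0.16) × (1 − 0.57) × 0.23 × 0.94 = 0.0050759
  transactional receipt: 0.291 × (1 − 0.66) × (1 − 0.61) × 0.31 × 0.62 = 0.0074163
The unnormalized weights sum to 0.1011.
P(phishing | evidence) = 0.080434 / 0.1011 ≈ 0.796.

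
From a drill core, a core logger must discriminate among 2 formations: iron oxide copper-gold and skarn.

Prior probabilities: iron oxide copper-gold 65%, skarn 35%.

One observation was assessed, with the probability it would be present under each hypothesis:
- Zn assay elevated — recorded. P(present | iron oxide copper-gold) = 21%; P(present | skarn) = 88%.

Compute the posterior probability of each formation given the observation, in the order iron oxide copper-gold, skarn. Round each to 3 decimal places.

For each hypothesis, the unnormalized posterior weight is prior × likelihood:
  iron oxide copper-gold: 0.65 × 0.21 = 0.1365
  skarn: 0.35 × 0.88 = 0.308
The unnormalized weights sum to 0.4445.
P(iron oxide copper-gold | evidence) = 0.1365 / 0.4445 ≈ 0.307
P(skarn | evidence) = 0.308 / 0.4445 ≈ 0.693

0.307, 0.693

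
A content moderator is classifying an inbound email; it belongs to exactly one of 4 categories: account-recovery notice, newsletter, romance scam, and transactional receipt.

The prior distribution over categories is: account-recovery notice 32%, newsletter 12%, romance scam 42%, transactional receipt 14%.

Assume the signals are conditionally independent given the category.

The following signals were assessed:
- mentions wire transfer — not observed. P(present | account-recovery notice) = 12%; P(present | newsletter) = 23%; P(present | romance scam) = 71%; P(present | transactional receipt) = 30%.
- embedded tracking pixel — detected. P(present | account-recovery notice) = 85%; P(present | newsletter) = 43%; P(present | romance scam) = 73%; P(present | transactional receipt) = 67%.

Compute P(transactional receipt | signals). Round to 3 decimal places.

0.151

By Bayes' rule with conditional independence, the unnormalized weight for each hypothesis is prior × ∏ likelihoods (using 1 − P(present | H) for each absent signal):
  account-recovery notice: 0.32 × (1 − 0.12) × 0.85 = 0.23936
  newsletter: 0.12 × (1 − 0.23) × 0.43 = 0.039732
  romance scam: 0.42 × (1 − 0.71) × 0.73 = 0.088914
  transactional receipt: 0.14 × (1 − 0.30) × 0.67 = 0.06566
The unnormalized weights sum to 0.43367.
P(transactional receipt | evidence) = 0.06566 / 0.43367 ≈ 0.151.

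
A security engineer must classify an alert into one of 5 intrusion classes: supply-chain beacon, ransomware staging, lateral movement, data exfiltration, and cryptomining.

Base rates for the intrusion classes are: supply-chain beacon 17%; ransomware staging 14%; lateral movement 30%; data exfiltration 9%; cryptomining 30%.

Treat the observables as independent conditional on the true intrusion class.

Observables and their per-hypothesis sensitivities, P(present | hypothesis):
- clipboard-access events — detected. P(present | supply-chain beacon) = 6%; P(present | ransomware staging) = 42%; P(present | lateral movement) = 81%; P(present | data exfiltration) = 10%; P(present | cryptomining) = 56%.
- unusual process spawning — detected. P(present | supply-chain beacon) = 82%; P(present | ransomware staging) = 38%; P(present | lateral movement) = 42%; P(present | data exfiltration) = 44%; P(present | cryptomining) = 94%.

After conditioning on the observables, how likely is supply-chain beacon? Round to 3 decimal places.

For each hypothesis, the unnormalized posterior weight is prior × product of the observable likelihoods:
  supply-chain beacon: 0.17 × 0.06 × 0.82 = 0.008364
  ransomware staging: 0.14 × 0.42 × 0.38 = 0.022344
  lateral movement: 0.30 × 0.81 × 0.42 = 0.10206
  data exfiltration: 0.09 × 0.10 × 0.44 = 0.00396
  cryptomining: 0.30 × 0.56 × 0.94 = 0.15792
Normalizing constant Z = 0.008364 + 0.022344 + 0.10206 + 0.00396 + 0.15792 = 0.29465.
P(supply-chain beacon | evidence) = 0.008364 / 0.29465 ≈ 0.028.

0.028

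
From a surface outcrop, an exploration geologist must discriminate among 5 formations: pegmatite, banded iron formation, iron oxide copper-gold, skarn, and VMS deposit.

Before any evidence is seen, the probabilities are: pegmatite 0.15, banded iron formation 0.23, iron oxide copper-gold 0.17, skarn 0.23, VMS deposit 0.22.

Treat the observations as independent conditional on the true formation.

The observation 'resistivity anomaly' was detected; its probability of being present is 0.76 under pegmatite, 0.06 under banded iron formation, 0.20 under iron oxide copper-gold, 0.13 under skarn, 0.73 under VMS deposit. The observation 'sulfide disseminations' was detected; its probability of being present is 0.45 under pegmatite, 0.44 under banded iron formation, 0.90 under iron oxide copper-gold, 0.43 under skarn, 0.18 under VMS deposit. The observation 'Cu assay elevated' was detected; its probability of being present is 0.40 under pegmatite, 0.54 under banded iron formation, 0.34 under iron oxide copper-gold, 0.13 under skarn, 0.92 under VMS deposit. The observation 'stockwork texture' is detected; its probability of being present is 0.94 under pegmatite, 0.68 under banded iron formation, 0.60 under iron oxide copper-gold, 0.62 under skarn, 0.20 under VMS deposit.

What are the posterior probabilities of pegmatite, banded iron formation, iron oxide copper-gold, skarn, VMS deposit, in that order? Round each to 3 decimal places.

0.565, 0.065, 0.183, 0.030, 0.156

For each hypothesis, the unnormalized posterior weight is prior × product of the observation likelihoods:
  pegmatite: 0.15 × 0.76 × 0.45 × 0.40 × 0.94 = 0.019289
  banded iron formation: 0.23 × 0.06 × 0.44 × 0.54 × 0.68 = 0.0022296
  iron oxide copper-gold: 0.17 × 0.20 × 0.90 × 0.34 × 0.60 = 0.0062424
  skarn: 0.23 × 0.13 × 0.43 × 0.13 × 0.62 = 0.0010363
  VMS deposit: 0.22 × 0.73 × 0.18 × 0.92 × 0.20 = 0.0053191
Normalizing constant Z = 0.019289 + 0.0022296 + 0.0062424 + 0.0010363 + 0.0053191 = 0.034116.
P(pegmatite | evidence) = 0.019289 / 0.034116 ≈ 0.565
P(banded iron formation | evidence) = 0.0022296 / 0.034116 ≈ 0.065
P(iron oxide copper-gold | evidence) = 0.0062424 / 0.034116 ≈ 0.183
P(skarn | evidence) = 0.0010363 / 0.034116 ≈ 0.030
P(VMS deposit | evidence) = 0.0053191 / 0.034116 ≈ 0.156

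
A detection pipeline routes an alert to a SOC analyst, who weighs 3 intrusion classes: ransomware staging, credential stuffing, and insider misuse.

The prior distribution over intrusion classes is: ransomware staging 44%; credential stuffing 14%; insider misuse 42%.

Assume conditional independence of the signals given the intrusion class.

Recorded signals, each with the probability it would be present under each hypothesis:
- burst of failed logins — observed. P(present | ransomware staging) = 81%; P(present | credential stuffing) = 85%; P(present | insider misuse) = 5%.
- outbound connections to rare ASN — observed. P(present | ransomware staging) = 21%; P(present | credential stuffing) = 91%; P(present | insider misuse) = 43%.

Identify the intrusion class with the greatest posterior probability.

Multiply each prior by the joint likelihood of the signal pattern:
  ransomware staging: 0.44 × 0.81 × 0.21 = 0.074844
  credential stuffing: 0.14 × 0.85 × 0.91 = 0.10829
  insider misuse: 0.42 × 0.05 × 0.43 = 0.00903
Marginal likelihood of the evidence = 0.19216.
P(ransomware staging | evidence) ≈ 0.074844 / 0.19216 ≈ 0.389
P(credential stuffing | evidence) ≈ 0.10829 / 0.19216 ≈ 0.564
P(insider misuse | evidence) ≈ 0.00903 / 0.19216 ≈ 0.047
The largest is 0.564, so credential stuffing is most probable.

credential stuffing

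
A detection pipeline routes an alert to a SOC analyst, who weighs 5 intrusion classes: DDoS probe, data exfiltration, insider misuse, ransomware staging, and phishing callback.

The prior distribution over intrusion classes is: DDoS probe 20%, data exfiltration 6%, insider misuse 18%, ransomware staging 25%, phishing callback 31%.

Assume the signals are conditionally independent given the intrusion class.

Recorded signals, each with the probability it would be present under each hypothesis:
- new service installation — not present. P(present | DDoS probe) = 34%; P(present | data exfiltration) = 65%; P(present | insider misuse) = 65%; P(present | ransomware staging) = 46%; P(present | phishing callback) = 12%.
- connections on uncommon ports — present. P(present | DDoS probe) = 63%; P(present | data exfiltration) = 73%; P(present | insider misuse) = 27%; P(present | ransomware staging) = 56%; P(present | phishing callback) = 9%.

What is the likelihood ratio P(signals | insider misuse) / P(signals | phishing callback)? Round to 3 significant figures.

1.19

Take the product of per-signal likelihoods under each hypothesis (using 1 − P(present | H) for each absent signal), then divide.
  insider misuse: (1 − 0.65) × 0.27 = 0.0945
  phishing callback: (1 − 0.12) × 0.09 = 0.0792
Bayes factor = 0.0945 / 0.0792 ≈ 1.19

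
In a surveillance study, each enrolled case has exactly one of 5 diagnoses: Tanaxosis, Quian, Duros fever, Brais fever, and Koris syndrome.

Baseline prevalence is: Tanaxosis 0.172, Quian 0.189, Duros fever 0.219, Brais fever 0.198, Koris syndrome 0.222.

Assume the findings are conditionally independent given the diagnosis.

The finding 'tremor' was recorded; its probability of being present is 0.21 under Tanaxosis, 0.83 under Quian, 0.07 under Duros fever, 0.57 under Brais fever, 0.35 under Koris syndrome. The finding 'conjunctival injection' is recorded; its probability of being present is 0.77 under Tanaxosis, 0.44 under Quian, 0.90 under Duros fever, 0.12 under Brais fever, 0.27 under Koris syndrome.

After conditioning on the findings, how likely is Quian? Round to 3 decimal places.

0.476

For each hypothesis, the unnormalized posterior weight is prior × product of the finding likelihoods:
  Tanaxosis: 0.172 × 0.21 × 0.77 = 0.027812
  Quian: 0.189 × 0.83 × 0.44 = 0.069023
  Duros fever: 0.219 × 0.07 × 0.90 = 0.013797
  Brais fever: 0.198 × 0.57 × 0.12 = 0.013543
  Koris syndrome: 0.222 × 0.35 × 0.27 = 0.020979
The unnormalized weights sum to 0.14515.
P(Quian | evidence) = 0.069023 / 0.14515 ≈ 0.476.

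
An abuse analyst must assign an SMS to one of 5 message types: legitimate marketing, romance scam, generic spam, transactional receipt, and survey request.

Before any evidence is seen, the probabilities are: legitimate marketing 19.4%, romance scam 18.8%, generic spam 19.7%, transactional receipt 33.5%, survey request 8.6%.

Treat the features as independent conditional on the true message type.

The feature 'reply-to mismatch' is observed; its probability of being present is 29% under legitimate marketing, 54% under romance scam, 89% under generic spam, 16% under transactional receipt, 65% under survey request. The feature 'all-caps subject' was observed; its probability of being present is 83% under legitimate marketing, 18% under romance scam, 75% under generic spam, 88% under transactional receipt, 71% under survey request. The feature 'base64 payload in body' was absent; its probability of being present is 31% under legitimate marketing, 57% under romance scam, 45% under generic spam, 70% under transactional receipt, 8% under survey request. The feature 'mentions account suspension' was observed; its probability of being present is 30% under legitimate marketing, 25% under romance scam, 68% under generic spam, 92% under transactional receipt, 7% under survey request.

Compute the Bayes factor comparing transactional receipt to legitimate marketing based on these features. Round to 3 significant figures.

Take the product of per-feature likelihoods under each hypothesis (using 1 − P(present | H) for each absent feature), then divide.
  transactional receipt: 0.16 × 0.88 × (1 − 0.70) × 0.92 = 0.038861
  legitimate marketing: 0.29 × 0.83 × (1 − 0.31) × 0.30 = 0.049825
Bayes factor = 0.038861 / 0.049825 ≈ 0.780

0.780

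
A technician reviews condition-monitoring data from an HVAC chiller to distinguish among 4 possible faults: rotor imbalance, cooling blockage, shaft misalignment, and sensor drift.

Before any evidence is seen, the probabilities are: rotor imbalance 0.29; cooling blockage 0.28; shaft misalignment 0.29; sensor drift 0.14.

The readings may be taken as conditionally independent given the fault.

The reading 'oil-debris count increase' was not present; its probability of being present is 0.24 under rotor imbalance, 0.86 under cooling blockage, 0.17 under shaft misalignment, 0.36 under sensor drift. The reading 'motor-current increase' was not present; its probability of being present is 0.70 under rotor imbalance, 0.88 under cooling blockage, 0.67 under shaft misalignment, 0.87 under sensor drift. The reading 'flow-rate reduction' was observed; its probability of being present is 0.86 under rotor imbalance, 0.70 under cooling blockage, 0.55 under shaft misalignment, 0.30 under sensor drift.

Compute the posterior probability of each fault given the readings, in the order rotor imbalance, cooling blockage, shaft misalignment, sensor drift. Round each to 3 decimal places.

0.530, 0.031, 0.407, 0.033

Multiply each prior by the joint likelihood of the reading pattern (using 1 − P(present | H) for each absent reading):
  rotor imbalance: 0.29 × (1 − 0.24) × (1 − 0.70) × 0.86 = 0.056863
  cooling blockage: 0.28 × (1 − 0.86) × (1 − 0.88) × 0.70 = 0.0032928
  shaft misalignment: 0.29 × (1 − 0.17) × (1 − 0.67) × 0.55 = 0.043687
  sensor drift: 0.14 × (1 − 0.36) × (1 − 0.87) × 0.30 = 0.0034944
The unnormalized weights sum to 0.10734.
P(rotor imbalance | evidence) = 0.056863 / 0.10734 ≈ 0.530
P(cooling blockage | evidence) = 0.0032928 / 0.10734 ≈ 0.031
P(shaft misalignment | evidence) = 0.043687 / 0.10734 ≈ 0.407
P(sensor drift | evidence) = 0.0034944 / 0.10734 ≈ 0.033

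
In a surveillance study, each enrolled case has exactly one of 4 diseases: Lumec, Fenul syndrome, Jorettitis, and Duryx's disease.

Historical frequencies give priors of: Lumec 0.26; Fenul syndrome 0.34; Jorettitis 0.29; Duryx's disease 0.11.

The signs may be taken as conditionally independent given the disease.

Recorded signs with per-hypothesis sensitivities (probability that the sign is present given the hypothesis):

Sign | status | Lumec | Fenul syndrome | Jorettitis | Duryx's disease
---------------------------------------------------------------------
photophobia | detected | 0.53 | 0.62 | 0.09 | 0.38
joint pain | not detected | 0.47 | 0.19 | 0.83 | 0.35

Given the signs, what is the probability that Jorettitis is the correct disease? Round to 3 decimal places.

By Bayes' rule with conditional independence, the unnormalized weight for each hypothesis is prior × ∏ likelihoods (using 1 − P(present | H) for each absent sign):
  Lumec: 0.26 × 0.53 × (1 − 0.47) = 0.073034
  Fenul syndrome: 0.34 × 0.62 × (1 − 0.19) = 0.17075
  Jorettitis: 0.29 × 0.09 × (1 − 0.83) = 0.004437
  Duryx's disease: 0.11 × 0.38 × (1 − 0.35) = 0.02717
Marginal likelihood of the evidence = 0.27539.
P(Jorettitis | evidence) = 0.004437 / 0.27539 ≈ 0.016.

0.016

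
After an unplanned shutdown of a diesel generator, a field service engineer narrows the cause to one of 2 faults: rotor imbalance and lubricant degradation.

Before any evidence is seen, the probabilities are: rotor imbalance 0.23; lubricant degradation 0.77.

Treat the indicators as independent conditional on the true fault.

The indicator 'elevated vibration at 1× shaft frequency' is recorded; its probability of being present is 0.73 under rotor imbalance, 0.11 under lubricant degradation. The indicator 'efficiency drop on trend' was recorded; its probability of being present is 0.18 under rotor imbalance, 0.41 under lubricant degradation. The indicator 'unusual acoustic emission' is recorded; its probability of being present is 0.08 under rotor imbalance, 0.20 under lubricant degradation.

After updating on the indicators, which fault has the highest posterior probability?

lubricant degradation

By Bayes' rule with conditional independence, the unnormalized weight for each hypothesis is prior × ∏ likelihoods:
  rotor imbalance: 0.23 × 0.73 × 0.18 × 0.08 = 0.0024178
  lubricant degradation: 0.77 × 0.11 × 0.41 × 0.20 = 0.0069454
Marginal likelihood of the evidence = 0.0093632.
P(rotor imbalance | evidence) ≈ 0.0024178 / 0.0093632 ≈ 0.258
P(lubricant degradation | evidence) ≈ 0.0069454 / 0.0093632 ≈ 0.742
The largest is 0.742, so lubricant degradation is most probable.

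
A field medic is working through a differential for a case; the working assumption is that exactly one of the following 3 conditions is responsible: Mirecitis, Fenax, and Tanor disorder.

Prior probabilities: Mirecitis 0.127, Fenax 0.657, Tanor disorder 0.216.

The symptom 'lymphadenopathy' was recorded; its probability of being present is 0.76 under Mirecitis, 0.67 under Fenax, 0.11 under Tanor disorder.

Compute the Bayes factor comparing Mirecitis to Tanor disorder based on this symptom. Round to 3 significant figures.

6.91

The Bayes factor is the ratio of the two likelihoods.
  Mirecitis: 0.76
  Tanor disorder: 0.11
Bayes factor = 0.76 / 0.11 ≈ 6.91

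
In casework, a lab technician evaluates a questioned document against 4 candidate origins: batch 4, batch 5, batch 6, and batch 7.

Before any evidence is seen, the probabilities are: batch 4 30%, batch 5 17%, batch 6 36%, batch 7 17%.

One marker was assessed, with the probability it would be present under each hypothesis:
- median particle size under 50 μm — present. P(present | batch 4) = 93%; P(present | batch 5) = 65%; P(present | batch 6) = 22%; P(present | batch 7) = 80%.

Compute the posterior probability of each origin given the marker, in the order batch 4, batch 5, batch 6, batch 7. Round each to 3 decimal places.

0.461, 0.183, 0.131, 0.225

For each hypothesis, the unnormalized posterior weight is prior × likelihood:
  batch 4: 0.30 × 0.93 = 0.279
  batch 5: 0.17 × 0.65 = 0.1105
  batch 6: 0.36 × 0.22 = 0.0792
  batch 7: 0.17 × 0.80 = 0.136
Normalizing constant Z = 0.279 + 0.1105 + 0.0792 + 0.136 = 0.6047.
P(batch 4 | evidence) = 0.279 / 0.6047 ≈ 0.461
P(batch 5 | evidence) = 0.1105 / 0.6047 ≈ 0.183
P(batch 6 | evidence) = 0.0792 / 0.6047 ≈ 0.131
P(batch 7 | evidence) = 0.136 / 0.6047 ≈ 0.225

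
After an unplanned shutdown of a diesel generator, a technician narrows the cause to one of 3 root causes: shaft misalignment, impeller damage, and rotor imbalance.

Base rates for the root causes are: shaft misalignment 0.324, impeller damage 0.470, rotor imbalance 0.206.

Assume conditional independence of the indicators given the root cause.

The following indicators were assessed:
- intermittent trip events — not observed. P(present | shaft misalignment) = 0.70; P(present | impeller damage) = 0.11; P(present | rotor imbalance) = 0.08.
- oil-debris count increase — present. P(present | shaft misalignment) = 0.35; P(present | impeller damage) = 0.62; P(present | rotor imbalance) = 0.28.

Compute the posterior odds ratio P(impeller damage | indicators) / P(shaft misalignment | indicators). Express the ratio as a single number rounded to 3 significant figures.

Unnormalized posterior weight (prior times the indicator likelihoods) for each of the two hypotheses (using 1 − P(present | H) for each absent indicator):
  impeller damage: 0.470 × (1 − 0.11) × 0.62 = 0.25935
  shaft misalignment: 0.324 × (1 − 0.70) × 0.35 = 0.03402
Odds(impeller damage : shaft misalignment) = 0.25935 / 0.03402 ≈ 7.62.

7.62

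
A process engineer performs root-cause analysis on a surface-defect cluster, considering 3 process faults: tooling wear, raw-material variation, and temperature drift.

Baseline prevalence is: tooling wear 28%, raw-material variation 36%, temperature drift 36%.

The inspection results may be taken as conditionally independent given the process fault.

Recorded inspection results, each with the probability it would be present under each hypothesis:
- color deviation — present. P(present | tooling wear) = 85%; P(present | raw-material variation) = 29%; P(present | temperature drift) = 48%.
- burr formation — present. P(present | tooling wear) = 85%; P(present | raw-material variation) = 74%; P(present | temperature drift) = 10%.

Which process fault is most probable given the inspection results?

For each hypothesis, the unnormalized posterior weight is prior × product of the inspection result likelihoods:
  tooling wear: 0.28 × 0.85 × 0.85 = 0.2023
  raw-material variation: 0.36 × 0.29 × 0.74 = 0.077256
  temperature drift: 0.36 × 0.48 × 0.10 = 0.01728
Normalizing constant Z = 0.2023 + 0.077256 + 0.01728 = 0.29684.
P(tooling wear | evidence) ≈ 0.2023 / 0.29684 ≈ 0.682
P(raw-material variation | evidence) ≈ 0.077256 / 0.29684 ≈ 0.260
P(temperature drift | evidence) ≈ 0.01728 / 0.29684 ≈ 0.058
The largest is 0.682, so tooling wear is most probable.

tooling wear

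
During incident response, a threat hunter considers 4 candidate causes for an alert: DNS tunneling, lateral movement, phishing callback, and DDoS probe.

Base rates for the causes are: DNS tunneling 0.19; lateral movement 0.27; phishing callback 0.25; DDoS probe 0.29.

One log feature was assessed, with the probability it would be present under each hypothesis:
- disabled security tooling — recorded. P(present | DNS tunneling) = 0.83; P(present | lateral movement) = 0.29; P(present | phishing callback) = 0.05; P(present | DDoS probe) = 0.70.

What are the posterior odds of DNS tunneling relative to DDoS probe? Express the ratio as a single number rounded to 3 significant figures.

0.777

The normalizing constant cancels in an odds ratio, so compute prior × likelihood for the two hypotheses only:
  DNS tunneling: 0.19 × 0.83 = 0.1577
  DDoS probe: 0.29 × 0.70 = 0.203
Odds(DNS tunneling : DDoS probe) = 0.1577 / 0.203 ≈ 0.777.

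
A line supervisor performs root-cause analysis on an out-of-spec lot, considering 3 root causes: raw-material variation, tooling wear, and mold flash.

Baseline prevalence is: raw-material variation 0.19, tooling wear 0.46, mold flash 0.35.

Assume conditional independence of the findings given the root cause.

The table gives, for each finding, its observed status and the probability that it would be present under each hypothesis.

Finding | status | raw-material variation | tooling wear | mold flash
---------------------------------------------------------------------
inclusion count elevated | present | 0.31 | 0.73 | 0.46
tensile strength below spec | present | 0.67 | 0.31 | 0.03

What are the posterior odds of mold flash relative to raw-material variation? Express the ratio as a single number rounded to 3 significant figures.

Unnormalized posterior weight (prior times the finding likelihoods) for each of the two hypotheses:
  mold flash: 0.35 × 0.46 × 0.03 = 0.00483
  raw-material variation: 0.19 × 0.31 × 0.67 = 0.039463
Posterior odds = 0.00483 / 0.039463 ≈ 0.122.

0.122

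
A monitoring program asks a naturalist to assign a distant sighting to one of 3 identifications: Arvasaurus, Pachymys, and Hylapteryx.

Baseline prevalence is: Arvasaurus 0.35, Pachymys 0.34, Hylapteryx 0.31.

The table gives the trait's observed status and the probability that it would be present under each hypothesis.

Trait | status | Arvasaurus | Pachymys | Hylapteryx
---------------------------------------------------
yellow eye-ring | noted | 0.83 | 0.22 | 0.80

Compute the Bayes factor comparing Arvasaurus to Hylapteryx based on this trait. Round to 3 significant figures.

1.04

The Bayes factor is the ratio of the two likelihoods.
  Arvasaurus: 0.83
  Hylapteryx: 0.8
Bayes factor = 0.83 / 0.8 ≈ 1.04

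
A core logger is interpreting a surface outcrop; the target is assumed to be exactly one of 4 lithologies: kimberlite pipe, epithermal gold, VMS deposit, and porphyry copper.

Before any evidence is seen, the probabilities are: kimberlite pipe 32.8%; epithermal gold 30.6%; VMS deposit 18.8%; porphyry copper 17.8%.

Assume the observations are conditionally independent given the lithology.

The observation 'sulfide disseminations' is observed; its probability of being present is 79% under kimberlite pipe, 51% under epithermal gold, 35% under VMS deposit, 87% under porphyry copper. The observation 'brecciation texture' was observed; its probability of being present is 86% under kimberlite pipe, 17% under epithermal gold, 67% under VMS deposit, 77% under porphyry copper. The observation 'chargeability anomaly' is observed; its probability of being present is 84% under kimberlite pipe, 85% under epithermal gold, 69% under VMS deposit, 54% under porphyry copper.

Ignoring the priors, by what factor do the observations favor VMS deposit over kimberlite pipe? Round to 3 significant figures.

Take the product of per-observation likelihoods under each hypothesis, then divide.
  VMS deposit: 0.35 × 0.67 × 0.69 = 0.1618
  kimberlite pipe: 0.79 × 0.86 × 0.84 = 0.5707
Bayes factor = 0.1618 / 0.5707 ≈ 0.284

0.284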